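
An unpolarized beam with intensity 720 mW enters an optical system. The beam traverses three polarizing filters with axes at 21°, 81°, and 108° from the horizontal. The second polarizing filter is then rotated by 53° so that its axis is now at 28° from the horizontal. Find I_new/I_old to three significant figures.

I_new/I_old ≈ 0.150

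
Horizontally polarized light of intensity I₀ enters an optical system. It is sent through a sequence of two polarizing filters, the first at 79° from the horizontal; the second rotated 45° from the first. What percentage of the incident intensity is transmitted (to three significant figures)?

I₁ = I₀ cos²(79° − 0°) = I₀ cos²(79°) = 0.03641 I₀.
I₂ = I₁ cos²(45°) = 0.03641 · 0.5 I₀ = 0.0182 I₀.
That is 1.82% of the incident intensity.

≈ 1.82%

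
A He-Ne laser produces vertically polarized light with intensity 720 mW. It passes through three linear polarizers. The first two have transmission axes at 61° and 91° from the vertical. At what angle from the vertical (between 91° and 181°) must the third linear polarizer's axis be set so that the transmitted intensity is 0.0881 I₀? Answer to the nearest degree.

By Malus's law, I₁ = I₀ cos²(61° − 0°) = I₀ cos²(61°) = 0.235 I₀.
I₂ = I₁ cos²(91° − 61°) = 0.235 I₀ · cos²(30°) = 0.1763 I₀.
Need I₃/I₀ = 0.0881, so cos²(θ − 91°) = 0.0881 / 0.1763 = 0.4998.
θ − 91° = arccos(√0.4998) = 45.0°, giving θ ≈ 91 + 45.0 = 136.0°.

θ ≈ 136°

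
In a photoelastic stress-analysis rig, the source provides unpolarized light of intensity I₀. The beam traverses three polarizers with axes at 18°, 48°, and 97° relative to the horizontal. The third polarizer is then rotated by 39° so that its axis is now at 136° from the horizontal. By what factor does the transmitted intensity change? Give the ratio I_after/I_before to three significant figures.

I_new/I_old ≈ 0.00283

Before rotation:
Unpolarized light through the first polarizer → I₁ = ½ I₀, now polarized at 18°.
I₂ = I₁ cos²(48° − 18°) = 0.5 I₀ · cos²(30°) = 0.375 I₀.
I₃ = I₂ cos²(97° − 48°) = 0.375 I₀ · cos²(49°) = 0.1614 I₀.
After rotation:
Unpolarized light through the first polarizer → I₁ = ½ I₀, now polarized at 18°.
I₂ = I₁ cos²(48° − 18°) = 0.5 I₀ · cos²(30°) = 0.375 I₀.
I₃ = I₂ cos²(136° − 48°) = 0.375 I₀ · cos²(88°) = 0.0004567 I₀.
Ratio = 0.0004567 / 0.1614 = 0.00283.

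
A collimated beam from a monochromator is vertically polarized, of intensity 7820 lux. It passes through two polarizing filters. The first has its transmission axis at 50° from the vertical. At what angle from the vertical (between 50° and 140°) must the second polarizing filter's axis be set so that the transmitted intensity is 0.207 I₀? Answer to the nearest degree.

By Malus's law, I₁ = I₀ cos²(50° − 0°) = I₀ cos²(50°) = 0.4132 I₀.
Need I₂/I₀ = 0.207, so cos²(θ − 50°) = 0.207 / 0.4132 = 0.501.
θ − 50° = arccos(√0.501) = 44.9°, giving θ ≈ 50 + 44.9 = 94.9°.

θ ≈ 95°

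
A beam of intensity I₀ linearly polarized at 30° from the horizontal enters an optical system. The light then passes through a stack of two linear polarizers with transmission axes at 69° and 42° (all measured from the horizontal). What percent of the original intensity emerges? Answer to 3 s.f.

≈ 47.9%

By Malus's law, I₁ = I₀ cos²(69° − 30°) = I₀ cos²(39°) = 0.604 I₀.
I₂ = I₁ cos²(42° − 69°) = 0.604 I₀ · cos²(27°) = 0.4795 I₀.
That is 47.95% of the incident intensity.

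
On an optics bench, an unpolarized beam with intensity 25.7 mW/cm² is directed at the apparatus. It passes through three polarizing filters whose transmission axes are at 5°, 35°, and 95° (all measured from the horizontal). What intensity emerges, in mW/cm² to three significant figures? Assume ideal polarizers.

Unpolarized light through the first polarizer → I₁ = 25.7 mW/cm²/2 = 12.85 mW/cm², polarized at 5°.
I₂ = I₁ · cos²(30°) = 12.85 · 0.75 = 9.638 mW/cm².
I₃ = I₂ · cos²(60°) = 9.638 · 0.25 = 2.409 mW/cm².

I ≈ 2.41 mW/cm²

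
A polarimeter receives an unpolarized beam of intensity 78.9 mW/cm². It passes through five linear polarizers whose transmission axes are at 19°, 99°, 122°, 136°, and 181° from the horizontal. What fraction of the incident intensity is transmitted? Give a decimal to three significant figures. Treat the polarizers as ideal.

I/I₀ ≈ 0.00601

Unpolarized light through the first polarizer → I₁ = 78.9 mW/cm²/2 = 39.45 mW/cm², polarized at 19°.
I₂ = I₁ · cos²(80°) = 39.45 · 0.03015 = 1.19 mW/cm².
I₃ = I₂ · cos²(23°) = 1.19 · 0.8473 = 1.008 mW/cm².
I₄ = I₃ · cos²(14°) = 1.008 · 0.9415 = 0.949 mW/cm².
I₅ = I₄ · cos²(45°) = 0.949 · 0.5 = 0.4745 mW/cm².
Transmitted fraction = 0.006014.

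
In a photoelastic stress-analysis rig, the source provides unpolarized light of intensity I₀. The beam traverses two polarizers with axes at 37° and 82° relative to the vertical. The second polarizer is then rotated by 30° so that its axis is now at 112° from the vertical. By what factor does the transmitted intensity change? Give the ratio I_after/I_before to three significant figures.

Before rotation:
Unpolarized light through the first polarizer → I₁ = ½ I₀, now polarized at 37°.
I₂ = I₁ cos²(82° − 37°) = 0.5 I₀ · cos²(45°) = 0.25 I₀.
After rotation:
Unpolarized light through the first polarizer → I₁ = ½ I₀, now polarized at 37°.
I₂ = I₁ cos²(112° − 37°) = 0.5 I₀ · cos²(75°) = 0.03349 I₀.
Ratio = 0.03349 / 0.25 = 0.134.

I_new/I_old ≈ 0.134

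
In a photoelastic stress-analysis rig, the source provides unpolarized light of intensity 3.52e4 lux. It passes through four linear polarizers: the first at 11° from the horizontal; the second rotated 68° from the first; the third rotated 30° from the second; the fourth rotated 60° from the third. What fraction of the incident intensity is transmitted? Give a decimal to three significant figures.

I/I₀ ≈ 0.0132

Unpolarized light through the first polarizer → I₁ = 3.52e4 lux/2 = 1.76e+04 lux, polarized at 11°.
I₂ = I₁ · cos²(68°) = 1.76e+04 · 0.1403 = 2470 lux.
I₃ = I₂ · cos²(30°) = 2470 · 0.75 = 1852 lux.
I₄ = I₃ · cos²(60°) = 1852 · 0.25 = 463.1 lux.
Transmitted fraction = 0.01316.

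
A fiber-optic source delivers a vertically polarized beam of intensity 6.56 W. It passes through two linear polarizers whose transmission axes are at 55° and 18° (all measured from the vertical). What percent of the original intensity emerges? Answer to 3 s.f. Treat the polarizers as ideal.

By Malus's law, I₁ = 6.56 W · cos²(55°) = 2.158 W.
I₂ = I₁ · cos²(37°) = 2.158 · 0.6378 = 1.377 W.
That is 20.98% of the incident intensity.

≈ 21.0%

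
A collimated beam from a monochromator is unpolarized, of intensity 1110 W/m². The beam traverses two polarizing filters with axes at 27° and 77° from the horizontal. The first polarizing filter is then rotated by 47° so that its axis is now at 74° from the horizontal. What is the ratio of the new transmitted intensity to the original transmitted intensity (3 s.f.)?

Before rotation:
Unpolarized light through the first polarizer → I₁ = ½ I₀, now polarized at 27°.
I₂ = I₁ cos²(77° − 27°) = 0.5 I₀ · cos²(50°) = 0.2066 I₀.
After rotation:
Unpolarized light through the first polarizer → I₁ = ½ I₀, now polarized at 74°.
I₂ = I₁ cos²(77° − 74°) = 0.5 I₀ · cos²(3°) = 0.4986 I₀.
Ratio = 0.4986 / 0.2066 = 2.414.

I_new/I_old ≈ 2.41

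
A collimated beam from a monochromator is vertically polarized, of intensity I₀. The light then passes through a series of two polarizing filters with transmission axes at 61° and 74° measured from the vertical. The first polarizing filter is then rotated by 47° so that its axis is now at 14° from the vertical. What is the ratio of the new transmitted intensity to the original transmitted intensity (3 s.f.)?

I_new/I_old ≈ 1.05

Before rotation:
By Malus's law, I₁ = I₀ cos²(61° − 0°) = I₀ cos²(61°) = 0.235 I₀.
I₂ = I₁ cos²(74° − 61°) = 0.235 I₀ · cos²(13°) = 0.2231 I₀.
After rotation:
I₁ = I₀ cos²(14° − 0°) = I₀ cos²(14°) = 0.9415 I₀.
I₂ = I₁ cos²(74° − 14°) = 0.9415 I₀ · cos²(60°) = 0.2354 I₀.
Ratio = 0.2354 / 0.2231 = 1.055.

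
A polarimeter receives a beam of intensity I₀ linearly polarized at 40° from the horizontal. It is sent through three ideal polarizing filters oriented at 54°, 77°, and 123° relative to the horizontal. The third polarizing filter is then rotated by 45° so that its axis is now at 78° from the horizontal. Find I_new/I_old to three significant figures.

I_new/I_old ≈ 2.07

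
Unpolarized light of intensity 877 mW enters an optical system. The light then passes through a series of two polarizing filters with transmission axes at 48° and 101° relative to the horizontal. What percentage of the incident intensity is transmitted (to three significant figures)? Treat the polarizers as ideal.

≈ 18.1%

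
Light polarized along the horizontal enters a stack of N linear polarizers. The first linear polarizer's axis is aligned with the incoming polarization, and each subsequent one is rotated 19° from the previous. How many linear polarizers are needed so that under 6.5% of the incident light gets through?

N = 26

First polarizer is aligned with the polarization: full transmission.
Each further stage multiplies by cos²(19°) = 0.894.
After N polarizers: T = 0.894^(N−1). Require T < 0.065 ⇒ N−1 > ln(0.065)/ln(0.894) = 24.40, so N−1 ≥ 25 and N = 26.
Check: N=26 gives T = 0.06074 < 0.065; N=25 gives T = 0.06795.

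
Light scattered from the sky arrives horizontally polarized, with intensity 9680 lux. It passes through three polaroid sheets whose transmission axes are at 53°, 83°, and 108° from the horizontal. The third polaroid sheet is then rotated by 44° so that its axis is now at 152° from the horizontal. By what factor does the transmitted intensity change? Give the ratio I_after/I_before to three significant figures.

I_new/I_old ≈ 0.156

Before rotation:
By Malus's law, I₁ = I₀ cos²(53° − 0°) = I₀ cos²(53°) = 0.3622 I₀.
I₂ = I₁ cos²(83° − 53°) = 0.3622 I₀ · cos²(30°) = 0.2716 I₀.
I₃ = I₂ cos²(108° − 83°) = 0.2716 I₀ · cos²(25°) = 0.2231 I₀.
After rotation:
I₁ = I₀ cos²(53° − 0°) = I₀ cos²(53°) = 0.3622 I₀.
I₂ = I₁ cos²(83° − 53°) = 0.3622 I₀ · cos²(30°) = 0.2716 I₀.
I₃ = I₂ cos²(152° − 83°) = 0.2716 I₀ · cos²(69°) = 0.03489 I₀.
Ratio = 0.03489 / 0.2231 = 0.1564.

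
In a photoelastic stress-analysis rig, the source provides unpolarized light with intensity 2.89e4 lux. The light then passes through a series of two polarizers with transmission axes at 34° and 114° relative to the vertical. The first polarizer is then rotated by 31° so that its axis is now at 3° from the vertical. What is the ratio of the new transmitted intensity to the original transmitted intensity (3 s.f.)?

Before rotation:
Unpolarized light through the first polarizer → I₁ = ½ I₀, now polarized at 34°.
I₂ = I₁ cos²(114° − 34°) = 0.5 I₀ · cos²(80°) = 0.01508 I₀.
After rotation:
Unpolarized light through the first polarizer → I₁ = ½ I₀, now polarized at 3°.
Angle between axes 1 and 2: 69°. I₂ = 0.5 I₀ · cos²(69°) = 0.06421 I₀.
Ratio = 0.06421 / 0.01508 = 4.259.

I_new/I_old ≈ 4.26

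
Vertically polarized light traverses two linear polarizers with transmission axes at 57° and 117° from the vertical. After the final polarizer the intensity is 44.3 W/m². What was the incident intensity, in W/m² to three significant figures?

I₁ = I₀ cos²(57° − 0°) = I₀ cos²(57°) = 0.2966 I₀.
I₂ = I₁ cos²(117° − 57°) = 0.2966 I₀ · cos²(60°) = 0.07416 I₀.
So 44.3 W/m² = 0.07416 I₀, giving I₀ = 44.3/0.07416 = 597.4 W/m².

I₀ ≈ 597 W/m²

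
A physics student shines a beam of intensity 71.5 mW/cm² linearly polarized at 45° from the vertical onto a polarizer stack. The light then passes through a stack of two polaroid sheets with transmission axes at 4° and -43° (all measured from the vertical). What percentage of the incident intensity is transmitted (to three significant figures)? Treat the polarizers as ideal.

≈ 26.5%

I₁ = 71.5 mW/cm² · cos²(41°) = 40.73 mW/cm².
I₂ = I₁ · cos²(47°) = 40.73 · 0.4651 = 18.94 mW/cm².
That is 26.49% of the incident intensity.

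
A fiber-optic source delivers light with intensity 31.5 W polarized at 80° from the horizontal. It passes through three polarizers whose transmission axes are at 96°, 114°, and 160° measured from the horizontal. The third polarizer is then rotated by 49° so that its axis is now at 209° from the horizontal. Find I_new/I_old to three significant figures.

Before rotation:
I₁ = I₀ cos²(96° − 80°) = I₀ cos²(16°) = 0.924 I₀.
I₂ = I₁ cos²(114° − 96°) = 0.924 I₀ · cos²(18°) = 0.8358 I₀.
I₃ = I₂ cos²(160° − 114°) = 0.8358 I₀ · cos²(46°) = 0.4033 I₀.
After rotation:
I₁ = I₀ cos²(96° − 80°) = I₀ cos²(16°) = 0.924 I₀.
I₂ = I₁ cos²(114° − 96°) = 0.924 I₀ · cos²(18°) = 0.8358 I₀.
Angle between axes 2 and 3: 85°. I₃ = 0.8358 I₀ · cos²(85°) = 0.006349 I₀.
Ratio = 0.006349 / 0.4033 = 0.01574.

I_new/I_old ≈ 0.0157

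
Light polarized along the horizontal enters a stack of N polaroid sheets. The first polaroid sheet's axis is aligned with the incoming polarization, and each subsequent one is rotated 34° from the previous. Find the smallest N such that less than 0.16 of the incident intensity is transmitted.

N = 6

First polarizer is aligned with the polarization: full transmission.
Each further stage multiplies by cos²(34°) = 0.6873.
After N polarizers: T = 0.6873^(N−1). Require T < 0.16 ⇒ N−1 > ln(0.16)/ln(0.6873) = 4.89, so N−1 ≥ 5 and N = 6.
Check: N=6 gives T = 0.1534 < 0.16; N=5 gives T = 0.2231.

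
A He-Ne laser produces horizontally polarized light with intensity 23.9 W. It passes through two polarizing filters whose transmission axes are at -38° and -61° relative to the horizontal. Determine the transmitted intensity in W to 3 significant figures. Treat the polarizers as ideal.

I ≈ 12.6 W

I₁ = 23.9 W · cos²(38°) = 14.84 W.
I₂ = I₁ · cos²(23°) = 14.84 · 0.8473 = 12.58 W.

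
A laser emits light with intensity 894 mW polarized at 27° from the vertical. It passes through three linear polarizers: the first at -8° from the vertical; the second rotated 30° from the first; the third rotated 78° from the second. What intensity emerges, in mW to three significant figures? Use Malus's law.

By Malus's law, I₁ = 894 mW · cos²(35°) = 599.9 mW.
I₂ = I₁ · cos²(30°) = 599.9 · 0.75 = 449.9 mW.
I₃ = I₂ · cos²(78°) = 449.9 · 0.04323 = 19.45 mW.

I ≈ 19.4 mW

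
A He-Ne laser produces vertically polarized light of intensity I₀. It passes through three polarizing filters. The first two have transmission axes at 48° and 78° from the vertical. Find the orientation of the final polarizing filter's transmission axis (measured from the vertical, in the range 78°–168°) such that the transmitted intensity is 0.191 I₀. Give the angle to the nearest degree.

θ ≈ 119°

By Malus's law, I₁ = I₀ cos²(48° − 0°) = I₀ cos²(48°) = 0.4477 I₀.
I₂ = I₁ cos²(78° − 48°) = 0.4477 I₀ · cos²(30°) = 0.3358 I₀.
Need I₃/I₀ = 0.191, so cos²(θ − 78°) = 0.191 / 0.3358 = 0.5688.
θ − 78° = arccos(√0.5688) = 41.0°, giving θ ≈ 78 + 41.0 = 119.0°.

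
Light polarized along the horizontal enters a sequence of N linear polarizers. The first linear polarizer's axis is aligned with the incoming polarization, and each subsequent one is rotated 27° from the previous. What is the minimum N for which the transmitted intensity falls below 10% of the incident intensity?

N = 11

First polarizer is aligned with the polarization: full transmission.
Each further stage multiplies by cos²(27°) = 0.7939.
After N polarizers: T = 0.7939^(N−1). Require T < 0.10 ⇒ N−1 > ln(0.10)/ln(0.7939) = 9.98, so N−1 ≥ 10 and N = 11.
Check: N=11 gives T = 0.09945 < 0.10; N=10 gives T = 0.1253.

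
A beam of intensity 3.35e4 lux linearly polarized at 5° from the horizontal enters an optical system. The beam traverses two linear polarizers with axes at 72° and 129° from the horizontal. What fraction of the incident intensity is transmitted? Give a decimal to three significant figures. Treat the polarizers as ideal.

I/I₀ ≈ 0.0453

By Malus's law, I₁ = 3.35e4 lux · cos²(67°) = 5114 lux.
I₂ = I₁ · cos²(57°) = 5114 · 0.2966 = 1517 lux.
Transmitted fraction = 0.04529.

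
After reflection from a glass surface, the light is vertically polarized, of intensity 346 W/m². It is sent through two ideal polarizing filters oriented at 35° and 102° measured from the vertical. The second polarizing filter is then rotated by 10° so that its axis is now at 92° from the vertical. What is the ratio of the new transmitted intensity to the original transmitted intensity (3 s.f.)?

Before rotation:
I₁ = I₀ cos²(35° − 0°) = I₀ cos²(35°) = 0.671 I₀.
I₂ = I₁ cos²(102° − 35°) = 0.671 I₀ · cos²(67°) = 0.1024 I₀.
After rotation:
I₁ = I₀ cos²(35° − 0°) = I₀ cos²(35°) = 0.671 I₀.
I₂ = I₁ cos²(92° − 35°) = 0.671 I₀ · cos²(57°) = 0.199 I₀.
Ratio = 0.199 / 0.1024 = 1.943.

I_new/I_old ≈ 1.94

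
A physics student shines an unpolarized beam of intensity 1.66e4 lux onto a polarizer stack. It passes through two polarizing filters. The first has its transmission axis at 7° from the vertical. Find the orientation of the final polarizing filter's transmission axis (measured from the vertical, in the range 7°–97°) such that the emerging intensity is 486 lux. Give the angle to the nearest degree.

θ ≈ 83°

Unpolarized light through the first polarizer → I₁ = ½ I₀, now polarized at 7°.
Target fraction: 486 / 1.66e4 lux = 0.02928 of I₀.
Need I₂/I₀ = 0.02928, so cos²(θ − 7°) = 0.02928 / 0.5 = 0.05855.
θ − 7° = arccos(√0.05855) = 76.0°, giving θ ≈ 7 + 76.0 = 83.0°.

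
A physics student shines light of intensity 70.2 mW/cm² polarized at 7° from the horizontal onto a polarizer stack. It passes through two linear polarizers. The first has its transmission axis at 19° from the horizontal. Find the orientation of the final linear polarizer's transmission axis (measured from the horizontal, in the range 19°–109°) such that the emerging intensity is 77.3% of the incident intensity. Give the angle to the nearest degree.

I₁ = I₀ cos²(19° − 7°) = I₀ cos²(12°) = 0.9568 I₀.
Need I₂/I₀ = 0.773, so cos²(θ − 19°) = 0.773 / 0.9568 = 0.8079.
θ − 19° = arccos(√0.8079) = 26.0°, giving θ ≈ 19 + 26.0 = 45.0°.

θ ≈ 45°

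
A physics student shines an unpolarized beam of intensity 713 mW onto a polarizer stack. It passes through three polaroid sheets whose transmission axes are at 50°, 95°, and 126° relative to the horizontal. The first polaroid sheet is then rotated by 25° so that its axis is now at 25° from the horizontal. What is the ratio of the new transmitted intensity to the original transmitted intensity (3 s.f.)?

Before rotation:
Unpolarized light through the first polarizer → I₁ = ½ I₀, now polarized at 50°.
I₂ = I₁ cos²(95° − 50°) = 0.5 I₀ · cos²(45°) = 0.25 I₀.
I₃ = I₂ cos²(126° − 95°) = 0.25 I₀ · cos²(31°) = 0.1837 I₀.
After rotation:
Unpolarized light through the first polarizer → I₁ = ½ I₀, now polarized at 25°.
I₂ = I₁ cos²(95° − 25°) = 0.5 I₀ · cos²(70°) = 0.05849 I₀.
I₃ = I₂ cos²(126° − 95°) = 0.05849 I₀ · cos²(31°) = 0.04297 I₀.
Ratio = 0.04297 / 0.1837 = 0.234.

I_new/I_old ≈ 0.234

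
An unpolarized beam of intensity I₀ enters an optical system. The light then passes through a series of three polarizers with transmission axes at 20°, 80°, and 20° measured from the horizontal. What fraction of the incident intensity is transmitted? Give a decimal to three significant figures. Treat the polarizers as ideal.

Unpolarized light through the first polarizer → I₁ = ½ I₀, now polarized at 20°.
I₂ = I₁ cos²(80° − 20°) = 0.5 I₀ · cos²(60°) = 0.125 I₀.
I₃ = I₂ cos²(20° − 80°) = 0.125 I₀ · cos²(60°) = 0.03125 I₀.
Transmitted fraction = 0.03125.

≈ 0.0313 I₀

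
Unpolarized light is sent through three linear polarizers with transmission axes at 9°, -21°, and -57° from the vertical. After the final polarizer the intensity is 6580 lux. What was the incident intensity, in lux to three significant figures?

I₀ ≈ 2.68e4 lux

Unpolarized light through the first polarizer → I₁ = ½ I₀, now polarized at 9°.
I₂ = I₁ cos²(-21° − 9°) = 0.5 I₀ · cos²(30°) = 0.375 I₀.
I₃ = I₂ cos²(-57° + 21°) = 0.375 I₀ · cos²(36°) = 0.2454 I₀.
So 6580 lux = 0.2454 I₀, giving I₀ = 6580/0.2454 = 2.681e+04 lux.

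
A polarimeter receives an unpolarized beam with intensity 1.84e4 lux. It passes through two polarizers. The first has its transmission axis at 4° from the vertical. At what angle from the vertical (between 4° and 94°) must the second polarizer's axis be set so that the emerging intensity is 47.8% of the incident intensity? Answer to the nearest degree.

θ ≈ 16°

Unpolarized light through the first polarizer → I₁ = ½ I₀, now polarized at 4°.
Need I₂/I₀ = 0.478, so cos²(θ − 4°) = 0.478 / 0.5 = 0.956.
θ − 4° = arccos(√0.956) = 12.1°, giving θ ≈ 4 + 12.1 = 16.1°.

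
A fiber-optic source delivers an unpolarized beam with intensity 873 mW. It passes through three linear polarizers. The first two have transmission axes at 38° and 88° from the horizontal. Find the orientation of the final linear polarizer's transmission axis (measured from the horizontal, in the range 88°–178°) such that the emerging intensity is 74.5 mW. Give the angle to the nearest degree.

Unpolarized light through the first polarizer → I₁ = ½ I₀, now polarized at 38°.
I₂ = I₁ cos²(88° − 38°) = 0.5 I₀ · cos²(50°) = 0.2066 I₀.
Target fraction: 74.5 / 873 mW = 0.08534 of I₀.
Need I₃/I₀ = 0.08534, so cos²(θ − 88°) = 0.08534 / 0.2066 = 0.4131.
θ − 88° = arccos(√0.4131) = 50.0°, giving θ ≈ 88 + 50.0 = 138.0°.

θ ≈ 138°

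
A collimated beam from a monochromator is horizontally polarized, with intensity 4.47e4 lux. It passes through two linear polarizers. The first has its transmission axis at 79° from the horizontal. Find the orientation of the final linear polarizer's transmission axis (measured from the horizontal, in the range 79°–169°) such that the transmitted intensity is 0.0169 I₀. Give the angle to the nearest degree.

I₁ = I₀ cos²(79° − 0°) = I₀ cos²(79°) = 0.03641 I₀.
Need I₂/I₀ = 0.0169, so cos²(θ − 79°) = 0.0169 / 0.03641 = 0.4642.
θ − 79° = arccos(√0.4642) = 47.1°, giving θ ≈ 79 + 47.1 = 126.1°.

θ ≈ 126°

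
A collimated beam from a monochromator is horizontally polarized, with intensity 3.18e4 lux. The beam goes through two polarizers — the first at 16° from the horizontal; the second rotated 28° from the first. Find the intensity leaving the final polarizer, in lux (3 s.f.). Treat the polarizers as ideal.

I ≈ 2.29e4 lux

I₁ = 3.18e4 lux · cos²(16°) = 2.938e+04 lux.
I₂ = I₁ · cos²(28°) = 2.938e+04 · 0.7796 = 2.291e+04 lux.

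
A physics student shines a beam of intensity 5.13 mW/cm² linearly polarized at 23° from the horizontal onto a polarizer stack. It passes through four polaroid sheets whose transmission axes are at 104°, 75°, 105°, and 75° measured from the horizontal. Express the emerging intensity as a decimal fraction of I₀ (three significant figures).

I/I₀ ≈ 0.0105

I₁ = 5.13 mW/cm² · cos²(81°) = 0.1255 mW/cm².
I₂ = I₁ · cos²(29°) = 0.1255 · 0.765 = 0.09603 mW/cm².
I₃ = I₂ · cos²(30°) = 0.09603 · 0.75 = 0.07202 mW/cm².
I₄ = I₃ · cos²(30°) = 0.07202 · 0.75 = 0.05402 mW/cm².
Transmitted fraction = 0.01053.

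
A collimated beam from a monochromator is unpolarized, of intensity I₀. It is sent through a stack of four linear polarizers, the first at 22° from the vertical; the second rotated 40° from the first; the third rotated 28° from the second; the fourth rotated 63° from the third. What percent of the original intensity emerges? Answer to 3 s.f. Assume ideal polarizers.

Unpolarized light through the first polarizer → I₁ = ½ I₀, now polarized at 22°.
I₂ = I₁ cos²(40°) = 0.5 · 0.5868 I₀ = 0.2934 I₀.
I₃ = I₂ cos²(28°) = 0.2934 · 0.7796 I₀ = 0.2287 I₀.
I₄ = I₃ cos²(63°) = 0.2287 · 0.2061 I₀ = 0.04715 I₀.
That is 4.715% of the incident intensity.

≈ 4.71%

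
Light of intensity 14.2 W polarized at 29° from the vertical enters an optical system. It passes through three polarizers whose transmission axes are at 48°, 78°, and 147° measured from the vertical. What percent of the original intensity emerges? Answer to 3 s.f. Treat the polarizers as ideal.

≈ 8.61%

I₁ = 14.2 W · cos²(19°) = 12.69 W.
I₂ = I₁ · cos²(30°) = 12.69 · 0.75 = 9.521 W.
I₃ = I₂ · cos²(69°) = 9.521 · 0.1284 = 1.223 W.
That is 8.611% of the incident intensity.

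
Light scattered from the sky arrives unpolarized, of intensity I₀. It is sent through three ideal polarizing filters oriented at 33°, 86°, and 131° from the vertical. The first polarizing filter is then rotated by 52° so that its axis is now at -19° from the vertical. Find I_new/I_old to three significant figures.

Before rotation:
Unpolarized light through the first polarizer → I₁ = ½ I₀, now polarized at 33°.
I₂ = I₁ cos²(86° − 33°) = 0.5 I₀ · cos²(53°) = 0.1811 I₀.
I₃ = I₂ cos²(131° − 86°) = 0.1811 I₀ · cos²(45°) = 0.09055 I₀.
After rotation:
Unpolarized light through the first polarizer → I₁ = ½ I₀, now polarized at -19°.
Angle between axes 1 and 2: 75°. I₂ = 0.5 I₀ · cos²(75°) = 0.03349 I₀.
I₃ = I₂ cos²(131° − 86°) = 0.03349 I₀ · cos²(45°) = 0.01675 I₀.
Ratio = 0.01675 / 0.09055 = 0.185.

I_new/I_old ≈ 0.185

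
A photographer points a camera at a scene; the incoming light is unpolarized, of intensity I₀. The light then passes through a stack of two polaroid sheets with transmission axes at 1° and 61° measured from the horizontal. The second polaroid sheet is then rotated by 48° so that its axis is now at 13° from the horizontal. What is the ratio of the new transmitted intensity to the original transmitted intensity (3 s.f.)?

I_new/I_old ≈ 3.83

Before rotation:
Unpolarized light through the first polarizer → I₁ = ½ I₀, now polarized at 1°.
I₂ = I₁ cos²(61° − 1°) = 0.5 I₀ · cos²(60°) = 0.125 I₀.
After rotation:
Unpolarized light through the first polarizer → I₁ = ½ I₀, now polarized at 1°.
I₂ = I₁ cos²(13° − 1°) = 0.5 I₀ · cos²(12°) = 0.4784 I₀.
Ratio = 0.4784 / 0.125 = 3.827.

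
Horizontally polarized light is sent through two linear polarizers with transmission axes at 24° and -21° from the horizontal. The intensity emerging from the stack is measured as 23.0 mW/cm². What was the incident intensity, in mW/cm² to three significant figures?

I₀ ≈ 55.1 mW/cm²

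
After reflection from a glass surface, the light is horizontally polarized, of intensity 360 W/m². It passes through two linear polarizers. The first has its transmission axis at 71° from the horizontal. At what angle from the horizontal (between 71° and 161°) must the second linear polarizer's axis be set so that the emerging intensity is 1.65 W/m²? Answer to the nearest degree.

θ ≈ 149°

I₁ = I₀ cos²(71° − 0°) = I₀ cos²(71°) = 0.106 I₀.
Target fraction: 1.65 / 360 W/m² = 0.004583 of I₀.
Need I₂/I₀ = 0.004583, so cos²(θ − 71°) = 0.004583 / 0.106 = 0.04324.
θ − 71° = arccos(√0.04324) = 78.0°, giving θ ≈ 71 + 78.0 = 149.0°.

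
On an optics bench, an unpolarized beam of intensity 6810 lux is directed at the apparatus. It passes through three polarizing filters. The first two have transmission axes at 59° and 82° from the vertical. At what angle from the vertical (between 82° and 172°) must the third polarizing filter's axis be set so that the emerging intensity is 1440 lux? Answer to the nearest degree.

θ ≈ 127°

Unpolarized light through the first polarizer → I₁ = ½ I₀, now polarized at 59°.
I₂ = I₁ cos²(82° − 59°) = 0.5 I₀ · cos²(23°) = 0.4237 I₀.
Target fraction: 1440 / 6810 lux = 0.2115 of I₀.
Need I₃/I₀ = 0.2115, so cos²(θ − 82°) = 0.2115 / 0.4237 = 0.4991.
θ − 82° = arccos(√0.4991) = 45.1°, giving θ ≈ 82 + 45.1 = 127.1°.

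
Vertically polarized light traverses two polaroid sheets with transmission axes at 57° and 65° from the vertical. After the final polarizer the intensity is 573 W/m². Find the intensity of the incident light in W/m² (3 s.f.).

I₁ = I₀ cos²(57° − 0°) = I₀ cos²(57°) = 0.2966 I₀.
I₂ = I₁ cos²(65° − 57°) = 0.2966 I₀ · cos²(8°) = 0.2909 I₀.
So 573 W/m² = 0.2909 I₀, giving I₀ = 573/0.2909 = 1970 W/m².

I₀ ≈ 1970 W/m²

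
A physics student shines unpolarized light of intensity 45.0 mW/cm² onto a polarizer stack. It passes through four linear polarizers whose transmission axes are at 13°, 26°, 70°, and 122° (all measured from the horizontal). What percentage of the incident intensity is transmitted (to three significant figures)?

≈ 9.31%

Unpolarized light through the first polarizer → I₁ = 45.0 mW/cm²/2 = 22.5 mW/cm², polarized at 13°.
I₂ = I₁ · cos²(13°) = 22.5 · 0.9494 = 21.36 mW/cm².
I₃ = I₂ · cos²(44°) = 21.36 · 0.5174 = 11.05 mW/cm².
I₄ = I₃ · cos²(52°) = 11.05 · 0.379 = 4.19 mW/cm².
That is 9.31% of the incident intensity.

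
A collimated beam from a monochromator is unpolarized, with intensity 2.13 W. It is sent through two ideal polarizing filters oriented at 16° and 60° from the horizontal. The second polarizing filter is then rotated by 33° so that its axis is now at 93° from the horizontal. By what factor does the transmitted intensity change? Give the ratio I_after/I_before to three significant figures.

Before rotation:
Unpolarized light through the first polarizer → I₁ = ½ I₀, now polarized at 16°.
I₂ = I₁ cos²(60° − 16°) = 0.5 I₀ · cos²(44°) = 0.2587 I₀.
After rotation:
Unpolarized light through the first polarizer → I₁ = ½ I₀, now polarized at 16°.
I₂ = I₁ cos²(93° − 16°) = 0.5 I₀ · cos²(77°) = 0.0253 I₀.
Ratio = 0.0253 / 0.2587 = 0.09779.

I_new/I_old ≈ 0.0978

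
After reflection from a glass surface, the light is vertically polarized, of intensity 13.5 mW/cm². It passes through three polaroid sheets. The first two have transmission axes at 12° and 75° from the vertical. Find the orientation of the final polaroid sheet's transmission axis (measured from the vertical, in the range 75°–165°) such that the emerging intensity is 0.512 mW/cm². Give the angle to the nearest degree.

θ ≈ 139°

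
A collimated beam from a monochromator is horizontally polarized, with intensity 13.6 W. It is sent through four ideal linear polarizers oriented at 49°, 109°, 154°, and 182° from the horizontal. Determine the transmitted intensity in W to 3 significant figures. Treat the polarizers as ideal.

I₁ = 13.6 W · cos²(49°) = 5.854 W.
I₂ = I₁ · cos²(60°) = 5.854 · 0.25 = 1.463 W.
I₃ = I₂ · cos²(45°) = 1.463 · 0.5 = 0.7317 W.
I₄ = I₃ · cos²(28°) = 0.7317 · 0.7796 = 0.5704 W.

I ≈ 0.570 W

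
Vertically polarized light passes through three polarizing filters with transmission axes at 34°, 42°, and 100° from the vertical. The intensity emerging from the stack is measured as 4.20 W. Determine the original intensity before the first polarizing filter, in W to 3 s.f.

I₁ = I₀ cos²(34° − 0°) = I₀ cos²(34°) = 0.6873 I₀.
I₂ = I₁ cos²(42° − 34°) = 0.6873 I₀ · cos²(8°) = 0.674 I₀.
I₃ = I₂ cos²(100° − 42°) = 0.674 I₀ · cos²(58°) = 0.1893 I₀.
So 4.20 W = 0.1893 I₀, giving I₀ = 4.20/0.1893 = 22.19 W.

I₀ ≈ 22.2 W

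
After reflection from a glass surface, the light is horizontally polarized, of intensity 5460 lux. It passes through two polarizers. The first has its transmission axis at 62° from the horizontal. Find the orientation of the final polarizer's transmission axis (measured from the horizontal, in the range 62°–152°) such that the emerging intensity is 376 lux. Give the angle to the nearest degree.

θ ≈ 118°

I₁ = I₀ cos²(62° − 0°) = I₀ cos²(62°) = 0.2204 I₀.
Target fraction: 376 / 5460 lux = 0.06886 of I₀.
Need I₂/I₀ = 0.06886, so cos²(θ − 62°) = 0.06886 / 0.2204 = 0.3124.
θ − 62° = arccos(√0.3124) = 56.0°, giving θ ≈ 62 + 56.0 = 118.0°.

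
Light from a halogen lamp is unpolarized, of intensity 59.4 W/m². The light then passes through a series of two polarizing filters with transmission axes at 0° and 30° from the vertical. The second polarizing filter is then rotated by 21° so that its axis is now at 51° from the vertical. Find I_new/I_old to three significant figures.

Before rotation:
Unpolarized light through the first polarizer → I₁ = ½ I₀, now polarized at 0°.
I₂ = I₁ cos²(30° − 0°) = 0.5 I₀ · cos²(30°) = 0.375 I₀.
After rotation:
Unpolarized light through the first polarizer → I₁ = ½ I₀, now polarized at 0°.
I₂ = I₁ cos²(51° − 0°) = 0.5 I₀ · cos²(51°) = 0.198 I₀.
Ratio = 0.198 / 0.375 = 0.5281.

I_new/I_old ≈ 0.528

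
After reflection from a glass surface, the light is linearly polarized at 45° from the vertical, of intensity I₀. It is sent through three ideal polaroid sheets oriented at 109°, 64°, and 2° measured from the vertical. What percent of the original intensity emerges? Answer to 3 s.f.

I₁ = I₀ cos²(109° − 45°) = I₀ cos²(64°) = 0.1922 I₀.
I₂ = I₁ cos²(64° − 109°) = 0.1922 I₀ · cos²(45°) = 0.09608 I₀.
I₃ = I₂ cos²(2° − 64°) = 0.09608 I₀ · cos²(62°) = 0.02118 I₀.
That is 2.118% of the incident intensity.

≈ 2.12%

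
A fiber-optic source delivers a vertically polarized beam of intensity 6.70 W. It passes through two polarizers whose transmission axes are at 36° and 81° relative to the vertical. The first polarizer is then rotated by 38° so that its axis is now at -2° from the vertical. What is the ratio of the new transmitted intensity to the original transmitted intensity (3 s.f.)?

Before rotation:
I₁ = I₀ cos²(36° − 0°) = I₀ cos²(36°) = 0.6545 I₀.
I₂ = I₁ cos²(81° − 36°) = 0.6545 I₀ · cos²(45°) = 0.3273 I₀.
After rotation:
I₁ = I₀ cos²(-2° − 0°) = I₀ cos²(2°) = 0.9988 I₀.
I₂ = I₁ cos²(81° + 2°) = 0.9988 I₀ · cos²(83°) = 0.01483 I₀.
Ratio = 0.01483 / 0.3273 = 0.04533.

I_new/I_old ≈ 0.0453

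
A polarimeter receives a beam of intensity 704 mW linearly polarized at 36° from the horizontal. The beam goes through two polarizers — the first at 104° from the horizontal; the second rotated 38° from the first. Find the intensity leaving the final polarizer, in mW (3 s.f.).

I₁ = 704 mW · cos²(68°) = 98.79 mW.
I₂ = I₁ · cos²(38°) = 98.79 · 0.621 = 61.35 mW.

I ≈ 61.3 mW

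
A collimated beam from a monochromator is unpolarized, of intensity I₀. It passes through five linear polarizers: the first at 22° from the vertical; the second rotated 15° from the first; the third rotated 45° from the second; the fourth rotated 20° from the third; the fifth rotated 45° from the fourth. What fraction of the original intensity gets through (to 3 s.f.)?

≈ 0.103 I₀

Unpolarized light through the first polarizer → I₁ = ½ I₀, now polarized at 22°.
I₂ = I₁ cos²(15°) = 0.5 · 0.933 I₀ = 0.4665 I₀.
I₃ = I₂ cos²(45°) = 0.4665 · 0.5 I₀ = 0.2333 I₀.
I₄ = I₃ cos²(20°) = 0.2333 · 0.883 I₀ = 0.206 I₀.
I₅ = I₄ cos²(45°) = 0.206 · 0.5 I₀ = 0.103 I₀.
Transmitted fraction = 0.103.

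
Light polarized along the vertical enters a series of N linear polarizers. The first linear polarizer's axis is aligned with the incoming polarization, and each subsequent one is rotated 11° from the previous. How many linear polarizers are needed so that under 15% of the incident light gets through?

N = 53

First polarizer is aligned with the polarization: full transmission.
Each further stage multiplies by cos²(11°) = 0.9636.
After N polarizers: T = 0.9636^(N−1). Require T < 0.15 ⇒ N−1 > ln(0.15)/ln(0.9636) = 51.15, so N−1 ≥ 52 and N = 53.
Check: N=53 gives T = 0.1454 < 0.15; N=52 gives T = 0.1509.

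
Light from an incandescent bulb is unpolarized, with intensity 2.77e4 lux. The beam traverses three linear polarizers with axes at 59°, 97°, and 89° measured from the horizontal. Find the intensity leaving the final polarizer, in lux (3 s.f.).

I ≈ 8430 lux

Unpolarized light through the first polarizer → I₁ = 2.77e4 lux/2 = 1.385e+04 lux, polarized at 59°.
I₂ = I₁ · cos²(38°) = 1.385e+04 · 0.621 = 8600 lux.
I₃ = I₂ · cos²(8°) = 8600 · 0.9806 = 8434 lux.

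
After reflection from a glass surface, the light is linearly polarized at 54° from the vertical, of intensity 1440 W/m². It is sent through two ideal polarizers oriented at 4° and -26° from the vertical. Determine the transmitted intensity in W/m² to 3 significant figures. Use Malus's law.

I ≈ 446 W/m²

By Malus's law, I₁ = 1440 W/m² · cos²(50°) = 595 W/m².
I₂ = I₁ · cos²(30°) = 595 · 0.75 = 446.2 W/m².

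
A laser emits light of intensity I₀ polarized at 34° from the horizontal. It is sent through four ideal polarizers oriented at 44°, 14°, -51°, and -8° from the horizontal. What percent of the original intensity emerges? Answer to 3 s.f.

I₁ = I₀ cos²(44° − 34°) = I₀ cos²(10°) = 0.9698 I₀.
I₂ = I₁ cos²(14° − 44°) = 0.9698 I₀ · cos²(30°) = 0.7274 I₀.
I₃ = I₂ cos²(-51° − 14°) = 0.7274 I₀ · cos²(65°) = 0.1299 I₀.
I₄ = I₃ cos²(-8° + 51°) = 0.1299 I₀ · cos²(43°) = 0.06949 I₀.
That is 6.949% of the incident intensity.

≈ 6.95%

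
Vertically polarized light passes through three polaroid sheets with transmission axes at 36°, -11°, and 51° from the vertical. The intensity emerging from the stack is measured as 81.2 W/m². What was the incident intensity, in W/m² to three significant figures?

I₀ ≈ 1210 W/m²

I₁ = I₀ cos²(36° − 0°) = I₀ cos²(36°) = 0.6545 I₀.
I₂ = I₁ cos²(-11° − 36°) = 0.6545 I₀ · cos²(47°) = 0.3044 I₀.
I₃ = I₂ cos²(51° + 11°) = 0.3044 I₀ · cos²(62°) = 0.0671 I₀.
So 81.2 W/m² = 0.0671 I₀, giving I₀ = 81.2/0.0671 = 1210 W/m².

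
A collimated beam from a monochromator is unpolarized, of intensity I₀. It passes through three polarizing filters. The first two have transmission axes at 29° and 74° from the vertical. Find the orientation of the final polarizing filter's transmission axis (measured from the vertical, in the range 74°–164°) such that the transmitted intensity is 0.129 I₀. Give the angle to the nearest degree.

Unpolarized light through the first polarizer → I₁ = ½ I₀, now polarized at 29°.
I₂ = I₁ cos²(74° − 29°) = 0.5 I₀ · cos²(45°) = 0.25 I₀.
Need I₃/I₀ = 0.129, so cos²(θ − 74°) = 0.129 / 0.25 = 0.516.
θ − 74° = arccos(√0.516) = 44.1°, giving θ ≈ 74 + 44.1 = 118.1°.

θ ≈ 118°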